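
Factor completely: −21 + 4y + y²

Two integers with product −21 and sum 4 are 7 and −3.

(y + 7)(y − 3)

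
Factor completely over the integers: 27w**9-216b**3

-27(2b-w**3)(4b**2+2bw**3+w**6)

Factor out 27 first: what remains is -8b**3+w**9.
Recognize a difference of cubes with the parts w**3 and 2b.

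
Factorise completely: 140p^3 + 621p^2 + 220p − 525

By the rational root theorem, p = −15/4 is a root, giving the factor (4p + 15) and quotient 35p^2 + 24p − 35.
The remaining quadratic factors as (7p − 5)(5p + 7).

(4p + 15)(5p + 7)(7p − 5)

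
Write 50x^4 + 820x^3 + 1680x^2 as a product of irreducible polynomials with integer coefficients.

Pull out the common factor 10x^2, then factor the remaining trinomial.

10x^2(5x + 12)(x + 14)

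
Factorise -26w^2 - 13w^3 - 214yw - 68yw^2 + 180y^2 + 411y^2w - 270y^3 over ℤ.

Group: 3y(-90y^2 + 107yw + 13w^2) + (-w - 2)(-90y^2 + 107yw + 13w^2); both groups contain (-90y^2 + 107yw + 13w^2), so (3y - w - 2) is a factor with cofactor -90y^2 + 107yw + 13w^2.
The cofactor groups again: -90y^2 + 107yw + 13w^2 = -9y(10y - 13w) - w(10y - 13w); both groups contain (10y - 13w), giving -(9y + w)(10y - 13w).

-(10y - 13w)(3y - w - 2)(9y + w)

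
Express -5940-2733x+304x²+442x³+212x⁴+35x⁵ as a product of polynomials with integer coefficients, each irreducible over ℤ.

Among the possible rational roots, x = -4 is a root, so (x+4) divides it; the quotient is 35x⁴+72x³+154x²-312x-1485.
Continuing, x = -11/5 is a root, so (5x+11) is a factor; dividing leaves 7x³-x²+33x-135.
Then x = 15/7 is a root, giving the factor (7x-15) and quotient x²+2x+9.
The quadratic x²+2x+9 has discriminant -32 < 0 and is irreducible over ℤ.

(5x+11)(7x-15)(x+4)(x²+2x+9)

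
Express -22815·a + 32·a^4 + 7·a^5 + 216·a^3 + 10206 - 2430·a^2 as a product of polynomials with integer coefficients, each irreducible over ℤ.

(7·a - 3)·(a + 6)·(a - 7)·(a^2 + 6·a + 81)

Trying the rational-root candidates, a = 3/7 is a root, so (7·a - 3) is a factor; dividing leaves a^4 + 5·a^3 + 33·a^2 - 333·a - 3402.
Next, a = 7 is a root, so (a - 7) divides it; the quotient is a^3 + 12·a^2 + 117·a + 486.
Next, a = -6 is a root, so (a + 6) divides it; the quotient is a^2 + 6·a + 81.
The quadratic a^2 + 6·a + 81 has discriminant -288 < 0 and is irreducible over ℤ.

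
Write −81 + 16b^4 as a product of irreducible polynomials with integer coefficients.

(2b + 3)(2b − 3)(4b^2 + 9)

Difference of squares twice: with A = 2b and B = 3, A⁴ − B⁴ = (A² − B²)(A² + B²), and A² − B² factors again.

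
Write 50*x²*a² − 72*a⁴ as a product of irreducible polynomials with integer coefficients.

2*a²*(5*x − 6*a)*(5*x + 6*a)

Factor out 2*a², leaving 25*x² − 36*a², which is a difference of two squares.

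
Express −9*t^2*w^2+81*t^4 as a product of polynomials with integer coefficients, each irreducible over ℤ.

9*t^2*(3*t+w)*(3*t−w)

Factor out 9*t^2, leaving 9*t^2−w^2, which is a difference of two squares.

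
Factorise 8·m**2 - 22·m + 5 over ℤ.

(2·m - 5)·(4·m - 1)

Need a pair with product 8·5 = 40 and sum -22: that's -20 and -2.
Split the middle term: 8·m**2 - 20·m - 2·m + 5 = 4·m·(2·m - 5) - (2·m - 5).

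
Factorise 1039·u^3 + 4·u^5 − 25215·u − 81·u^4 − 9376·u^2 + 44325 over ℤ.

By the rational root theorem, u = 15 is a root, so (u − 15) is a factor; dividing leaves 4·u^4 − 21·u^3 + 724·u^2 + 1484·u − 2955.
Continuing, u = −3 is a root, so (u + 3) is a factor; dividing leaves 4·u^3 − 33·u^2 + 823·u − 985.
Then u = 5/4 is a root, so (4·u − 5) is a factor; dividing leaves u^2 − 7·u + 197.
The quadratic u^2 − 7·u + 197 has discriminant −739 < 0 and is irreducible over ℤ.

(4·u − 5)·(u + 3)·(u − 15)·(u^2 − 7·u + 197)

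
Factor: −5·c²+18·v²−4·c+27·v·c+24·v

(6·v−c)·(3·v+5·c+4)

Group: 3·v·(6·v−c) + (5·c+4)·(6·v−c); both groups contain (6·v−c).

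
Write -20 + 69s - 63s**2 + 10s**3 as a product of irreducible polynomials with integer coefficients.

(2s - 1)(5s - 4)(s - 5)

Among the possible rational roots, s = 1/2 is a root, so (2s - 1) is a factor; dividing leaves 5s**2 - 29s + 20.
The remaining quadratic factors as (5s - 4)(s - 5).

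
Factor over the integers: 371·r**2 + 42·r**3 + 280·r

Pull out the common factor 7·r, then factor the remaining trinomial.

7·r·(6·r + 5)·(r + 8)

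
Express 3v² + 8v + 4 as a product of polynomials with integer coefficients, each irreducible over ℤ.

Need a pair with product 3·4 = 12 and sum 8: that's 2 and 6.
Split the middle term: 3v² + 2v + 6v + 4 = v(3v + 2) + 2(3v + 2).

(3v + 2)(v + 2)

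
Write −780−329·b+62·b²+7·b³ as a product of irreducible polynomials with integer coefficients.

(7·b+13)·(b+12)·(b−5)

By the rational root theorem, b = −12 is a root, so (b+12) is a factor; dividing leaves 7·b²−22·b−65.
The remaining quadratic factors as (7·b+13)(b−5).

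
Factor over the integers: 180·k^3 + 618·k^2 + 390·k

6·k·(5·k + 13)·(6·k + 5)

Pull out the common factor 6·k, then factor the remaining trinomial.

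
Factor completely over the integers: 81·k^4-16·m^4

(3·k+2·m)·(3·k-2·m)·(9·k^2+4·m^2)

(3·k)⁴ − (2·m)⁴ = ((3·k)² − (2·m)²)((3·k)² + (2·m)²); the first factor splits again, the second (9·k^2+4·m^2) is irreducible.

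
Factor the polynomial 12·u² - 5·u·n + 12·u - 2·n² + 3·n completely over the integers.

Group: 4·u·(3·u - 2·n + 3) + n·(3·u - 2·n + 3); both groups contain (3·u - 2·n + 3).

(3·u - 2·n + 3)·(4·u + n)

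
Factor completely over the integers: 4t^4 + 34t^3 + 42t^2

2t^2(2t + 3)(t + 7)

Pull out the common factor 2t^2, then factor the remaining trinomial.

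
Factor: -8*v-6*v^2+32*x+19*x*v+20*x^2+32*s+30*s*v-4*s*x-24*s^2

-(4*s+4*x-v)*(6*s-5*x-6*v-8)

Group: -4*s*(6*s-5*x-6*v-8) + (-4*x+v)*(6*s-5*x-6*v-8); both groups contain (6*s-5*x-6*v-8).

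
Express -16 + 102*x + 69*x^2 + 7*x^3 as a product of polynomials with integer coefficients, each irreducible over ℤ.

(7*x - 1)*(x + 2)*(x + 8)

Trying the rational-root candidates, x = 1/7 is a root, so (7*x - 1) is a factor; dividing leaves x^2 + 10*x + 16.
The remaining quadratic factors as (x + 8)(x + 2).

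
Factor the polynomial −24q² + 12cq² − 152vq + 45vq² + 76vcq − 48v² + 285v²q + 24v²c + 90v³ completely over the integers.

Group: 15v(6v² + 19vq + 3q²) + (4c − 8)(6v² + 19vq + 3q²); both groups contain (6v² + 19vq + 3q²), so (15v + 4c − 8) is a factor with cofactor 6v² + 19vq + 3q².
The cofactor groups again: 6v² + 19vq + 3q² = 6v(v + 3q) + q(v + 3q); both groups contain (v + 3q), giving (6v + q)(v + 3q).

(v + 3q)(15v + 4c − 8)(6v + q)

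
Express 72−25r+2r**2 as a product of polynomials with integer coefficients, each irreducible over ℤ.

(2r−9)(r−8)

Need a pair with product 2·72 = 144 and sum −25: that's −16 and −9.
Split the middle term: 2r**2−16r − 9r+72 = 2r(r−8) − 9(r−8).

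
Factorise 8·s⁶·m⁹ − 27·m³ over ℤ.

m³·(2·s²·m² − 3)·(4·s⁴·m⁴ + 6·s²·m² + 9)

Pull out the common factor m³, leaving 8·s⁶·m⁶ − 27.
Recognize a difference of cubes with the parts 2·s²·m² and 3.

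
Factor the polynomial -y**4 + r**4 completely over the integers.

(r + y)(r - y)(r**2 + y**2)

Write as (r**2)² − (y**2)², then factor r**2 - y**2 once more.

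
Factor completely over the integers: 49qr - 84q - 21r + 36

Group as (49qr - 84q) + (-21r + 36) = 7q(7r - 12) - 3(7r - 12).
Both groups share the factor (7r - 12).

(7q - 3)(7r - 12)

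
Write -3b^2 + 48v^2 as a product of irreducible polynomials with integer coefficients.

3(4v - b)(4v + b)

Every term has a factor of 3. Then 16v^2 - b^2 = (4v)² − (b)².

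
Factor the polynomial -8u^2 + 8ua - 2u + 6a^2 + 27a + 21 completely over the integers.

-(2u - 3a - 3)(4u + 2a + 7)

Group: -2u(4u + 2a + 7) + (3a + 3)(4u + 2a + 7); both groups contain (4u + 2a + 7).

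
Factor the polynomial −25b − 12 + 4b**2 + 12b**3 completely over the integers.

Trying the rational-root candidates, b = −1/2 is a root, so (2b + 1) is a factor; dividing leaves 6b**2 − b − 12.
The remaining quadratic factors as (2b − 3)(3b + 4).

(2b + 1)(2b − 3)(3b + 4)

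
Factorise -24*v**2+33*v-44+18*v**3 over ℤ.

Group as (18*v**3+33*v) + (-24*v**2-44) = 3*v*(6*v**2+11) - 4*(6*v**2+11).
Both groups share the factor (6*v**2+11).

(3*v-4)*(6*v**2+11)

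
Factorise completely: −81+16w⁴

Write as (4w²)² − (9)², then factor 4w²−9 once more.

(2w+3)(2w−3)(4w²+9)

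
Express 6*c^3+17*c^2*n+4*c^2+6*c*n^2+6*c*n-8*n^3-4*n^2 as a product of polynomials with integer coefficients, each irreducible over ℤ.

(2*c-n)*(3*c+4*n+2)*(c+2*n)

Group: 3*c*(2*c^2+3*c*n-2*n^2) + (4*n+2)*(2*c^2+3*c*n-2*n^2); both groups contain (2*c^2+3*c*n-2*n^2), so (3*c+4*n+2) is a factor with cofactor 2*c^2+3*c*n-2*n^2.
The cofactor groups again: 2*c^2+3*c*n-2*n^2 = 2*c*(c+2*n) - n*(c+2*n); both groups contain (c+2*n), giving (2*c-n)*(c+2*n).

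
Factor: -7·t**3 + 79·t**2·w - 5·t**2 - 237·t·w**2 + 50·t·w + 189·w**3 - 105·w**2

Group: t·(-7·t**2 + 30·t·w - 5·t - 27·w**2 + 15·w) - 7·w·(-7·t**2 + 30·t·w - 5·t - 27·w**2 + 15·w); both groups contain (-7·t**2 + 30·t·w - 5·t - 27·w**2 + 15·w), so (t - 7·w) is a factor with cofactor -7·t**2 + 30·t·w - 5·t - 27·w**2 + 15·w.
The cofactor groups again: -7·t**2 + 30·t·w - 5·t - 27·w**2 + 15·w = -7·t·(t - 3·w) + (9·w - 5)·(t - 3·w); both groups contain (t - 3·w), giving -(7·t - 9·w + 5)·(t - 3·w).

-(7·t - 9·w + 5)·(t - 3·w)·(t - 7·w)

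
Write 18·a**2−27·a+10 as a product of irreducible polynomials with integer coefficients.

(3·a−2)·(6·a−5)

Need a pair with product 18·10 = 180 and sum −27: that's −15 and −12.
Split the middle term: 18·a**2−15·a − 12·a+10 = 3·a·(6·a−5) − 2·(6·a−5).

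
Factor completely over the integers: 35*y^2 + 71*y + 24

(5*y + 8)*(7*y + 3)

Need a pair with product 35·24 = 840 and sum 71: that's 56 and 15.
Split the middle term: 35*y^2 + 56*y + 15*y + 24 = 7*y*(5*y + 8) + 3*(5*y + 8).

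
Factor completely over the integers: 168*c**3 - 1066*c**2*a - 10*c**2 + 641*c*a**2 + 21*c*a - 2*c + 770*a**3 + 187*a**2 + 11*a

(7*c - 10*a - 1)*(2*c - 11*a)*(12*c + 7*a + 1)

Group: 7*c*(24*c**2 - 118*c*a + 2*c - 77*a**2 - 11*a) + (-10*a - 1)*(24*c**2 - 118*c*a + 2*c - 77*a**2 - 11*a); both groups contain (24*c**2 - 118*c*a + 2*c - 77*a**2 - 11*a), so (7*c - 10*a - 1) is a factor with cofactor 24*c**2 - 118*c*a + 2*c - 77*a**2 - 11*a.
The cofactor groups again: 24*c**2 - 118*c*a + 2*c - 77*a**2 - 11*a = 2*c*(12*c + 7*a + 1) - 11*a*(12*c + 7*a + 1); both groups contain (12*c + 7*a + 1), giving (2*c - 11*a)*(12*c + 7*a + 1).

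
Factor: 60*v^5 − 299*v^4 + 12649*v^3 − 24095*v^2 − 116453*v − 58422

Among the possible rational roots, v = −3/5 is a root, giving the factor (5*v + 3) and quotient 12*v^4 − 67*v^3 + 2570*v^2 − 6361*v − 19474.
Continuing, v = −7/4 is a root, so (4*v + 7) divides it; the quotient is 3*v^3 − 22*v^2 + 681*v − 2782.
Next, v = 13/3 is a root, so (3*v − 13) is a factor; dividing leaves v^2 − 3*v + 214.
The quadratic v^2 − 3*v + 214 has discriminant −847 < 0 and is irreducible over ℤ.

(3*v − 13)*(4*v + 7)*(5*v + 3)*(v^2 − 3*v + 214)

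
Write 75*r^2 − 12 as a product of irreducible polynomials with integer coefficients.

3*(5*r + 2)*(5*r − 2)

Factor out 3, leaving 25*r^2 − 4, which is a difference of two squares.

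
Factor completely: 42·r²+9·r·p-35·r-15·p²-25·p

(6·r-3·p-5)·(7·r+5·p)

Group: 6·r·(7·r+5·p) + (-3·p-5)·(7·r+5·p); both groups contain (7·r+5·p).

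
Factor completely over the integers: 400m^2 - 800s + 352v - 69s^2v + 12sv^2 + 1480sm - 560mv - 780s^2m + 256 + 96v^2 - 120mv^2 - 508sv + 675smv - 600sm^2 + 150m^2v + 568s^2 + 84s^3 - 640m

(s - 10m + 8)(12s - 3v - 8)(7s + 5m - 4v - 4)

Group: 12s(7s^2 - 65sm - 4sv + 52s - 50m^2 + 40mv + 80m - 32v - 32) + (-3v - 8)(7s^2 - 65sm - 4sv + 52s - 50m^2 + 40mv + 80m - 32v - 32); both groups contain (7s^2 - 65sm - 4sv + 52s - 50m^2 + 40mv + 80m - 32v - 32), so (12s - 3v - 8) is a factor with cofactor 7s^2 - 65sm - 4sv + 52s - 50m^2 + 40mv + 80m - 32v - 32.
The cofactor groups again: 7s^2 - 65sm - 4sv + 52s - 50m^2 + 40mv + 80m - 32v - 32 = s(7s + 5m - 4v - 4) + (-10m + 8)(7s + 5m - 4v - 4); both groups contain (7s + 5m - 4v - 4), giving (s - 10m + 8)(7s + 5m - 4v - 4).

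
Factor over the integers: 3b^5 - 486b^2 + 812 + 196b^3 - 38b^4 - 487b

By the rational root theorem, b = -4/3 is a root, so (3b + 4) divides it; the quotient is b^4 - 14b^3 + 84b^2 - 274b + 203.
Continuing, b = 7 is a root, giving the factor (b - 7) and quotient b^3 - 7b^2 + 35b - 29.
Continuing, b = 1 is a root, so (b - 1) is a factor; dividing leaves b^2 - 6b + 29.
The quadratic b^2 - 6b + 29 has discriminant -80 < 0 and is irreducible over ℤ.

(3b + 4)(b - 1)(b - 7)(b^2 - 6b + 29)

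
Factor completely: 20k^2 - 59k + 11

Need a pair with product 20·11 = 220 and sum -59: that's -4 and -55.
Split the middle term: 20k^2 - 4k - 55k + 11 = 4k(5k - 1) - 11(5k - 1).

(4k - 11)(5k - 1)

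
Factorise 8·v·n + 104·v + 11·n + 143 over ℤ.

Group as (8·v·n + 104·v) + (11·n + 143) = 8·v·(n + 13) + 11·(n + 13).
Both groups share the factor (n + 13).

(8·v + 11)·(n + 13)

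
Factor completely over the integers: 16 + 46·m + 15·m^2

(3·m + 8)·(5·m + 2)

Need a pair with product 15·16 = 240 and sum 46: that's 40 and 6.
Split the middle term: 15·m^2 + 40·m + 6·m + 16 = 5·m·(3·m + 8) + 2·(3·m + 8).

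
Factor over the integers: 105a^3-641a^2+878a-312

(3a-13)(5a-6)(7a-4)

Among the possible rational roots, a = 13/3 is a root, so (3a-13) divides it; the quotient is 35a^2-62a+24.
The remaining quadratic factors as (5a-6)(7a-4).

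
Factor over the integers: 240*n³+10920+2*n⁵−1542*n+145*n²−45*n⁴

Trying the rational-root candidates, n = 13 is a root, giving the factor (n−13) and quotient 2*n⁴−19*n³−7*n²+54*n−840.
Then n = −7/2 is a root, so (2*n+7) is a factor; dividing leaves n³−13*n²+42*n−120.
Continuing, n = 10 is a root, giving the factor (n−10) and quotient n²−3*n+12.
The quadratic n²−3*n+12 has discriminant −39 < 0 and is irreducible over ℤ.

(2*n+7)*(n−10)*(n−13)*(n²−3*n+12)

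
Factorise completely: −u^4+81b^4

Difference of squares twice: with A = 3b and B = u, A⁴ − B⁴ = (A² − B²)(A² + B²), and A² − B² factors again.

(3b+u)(3b−u)(9b^2+u^2)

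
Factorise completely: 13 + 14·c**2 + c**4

Substitute u = c**2 to get a quadratic in u, then factor.
c**2 + 13 is irreducible over ℤ (always positive, so no real roots).
c**2 + 1 is irreducible over ℤ (sum of squares).

(c**2 + 1)·(c**2 + 13)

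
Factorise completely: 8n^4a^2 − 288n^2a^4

Factor out 8n^2a^2, leaving n^2 − 36a^2, which is a difference of two squares.

8a^2n^2(n − 6a)(n + 6a)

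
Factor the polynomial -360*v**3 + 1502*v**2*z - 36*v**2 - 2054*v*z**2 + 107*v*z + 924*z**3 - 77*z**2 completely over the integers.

Group: 9*v*(-40*v**2 + 118*v*z - 4*v - 84*z**2 + 7*z) - 11*z*(-40*v**2 + 118*v*z - 4*v - 84*z**2 + 7*z); both groups contain (-40*v**2 + 118*v*z - 4*v - 84*z**2 + 7*z), so (9*v - 11*z) is a factor with cofactor -40*v**2 + 118*v*z - 4*v - 84*z**2 + 7*z.
The cofactor groups again: -40*v**2 + 118*v*z - 4*v - 84*z**2 + 7*z = -10*v*(4*v - 7*z) + (12*z - 1)*(4*v - 7*z); both groups contain (4*v - 7*z), giving -(10*v - 12*z + 1)*(4*v - 7*z).

-(10*v - 12*z + 1)*(4*v - 7*z)*(9*v - 11*z)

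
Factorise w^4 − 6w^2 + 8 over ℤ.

Substitute u = w^2 to get a quadratic in u, then factor.
w^2 − 2 is irreducible over ℤ (2 is not a perfect square).
w^2 − 4 is a difference of squares.

(w + 2)(w − 2)(w^2 − 2)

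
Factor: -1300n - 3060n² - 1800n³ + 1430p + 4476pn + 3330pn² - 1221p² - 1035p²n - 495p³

Group: 11p(-45p² - 135pn - 111p + 180n² + 306n + 130) - 10n(-45p² - 135pn - 111p + 180n² + 306n + 130); both groups contain (-45p² - 135pn - 111p + 180n² + 306n + 130), so (11p - 10n) is a factor with cofactor -45p² - 135pn - 111p + 180n² + 306n + 130.
The cofactor groups again: -45p² - 135pn - 111p + 180n² + 306n + 130 = -3p(15p - 15n - 13) + (-12n - 10)(15p - 15n - 13); both groups contain (15p - 15n - 13), giving -(3p + 12n + 10)(15p - 15n - 13).

-(11p - 10n)(15p - 15n - 13)(3p + 12n + 10)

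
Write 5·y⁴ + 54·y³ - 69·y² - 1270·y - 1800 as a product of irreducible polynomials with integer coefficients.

Among the possible rational roots, y = 5 is a root, so (y - 5) is a factor; dividing leaves 5·y³ + 79·y² + 326·y + 360.
Continuing, y = -4 is a root, so (y + 4) divides it; the quotient is 5·y² + 59·y + 90.
The remaining quadratic factors as (y + 10)(5·y + 9).

(5·y + 9)·(y + 10)·(y + 4)·(y - 5)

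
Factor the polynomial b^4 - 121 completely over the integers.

(b^2 + 11)(b^2 - 11)

Substitute u = b^2 to get a quadratic in u, then factor.
b^2 + 11 is irreducible over ℤ (always positive, so no real roots).
b^2 - 11 is irreducible over ℤ (11 is not a perfect square).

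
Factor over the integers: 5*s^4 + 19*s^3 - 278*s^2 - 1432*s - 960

(5*s + 4)*(s + 5)*(s + 6)*(s - 8)

Trying the rational-root candidates, s = -6 is a root, so (s + 6) divides it; the quotient is 5*s^3 - 11*s^2 - 212*s - 160.
Next, s = -5 is a root, so (s + 5) divides it; the quotient is 5*s^2 - 36*s - 32.
The remaining quadratic factors as (s - 8)(5*s + 4).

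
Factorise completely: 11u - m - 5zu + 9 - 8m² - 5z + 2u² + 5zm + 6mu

Group: m(5z - 8m - 2u - 9) + (-u - 1)(5z - 8m - 2u - 9); both groups contain (5z - 8m - 2u - 9).

(5z - 8m - 2u - 9)(m - u - 1)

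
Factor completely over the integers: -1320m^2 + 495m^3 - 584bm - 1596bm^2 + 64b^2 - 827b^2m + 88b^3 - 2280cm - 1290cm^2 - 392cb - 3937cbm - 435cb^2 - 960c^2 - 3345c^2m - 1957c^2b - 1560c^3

-(8c - b + 11m)(13c + 11b - 3m + 8)(15c + 8b + 15m)

Group: 15c(-104c^2 - 75cb - 119cm - 64c + 11b^2 - 124bm + 8b + 33m^2 - 88m) + (8b + 15m)(-104c^2 - 75cb - 119cm - 64c + 11b^2 - 124bm + 8b + 33m^2 - 88m); both groups contain (-104c^2 - 75cb - 119cm - 64c + 11b^2 - 124bm + 8b + 33m^2 - 88m), so (15c + 8b + 15m) is a factor with cofactor -104c^2 - 75cb - 119cm - 64c + 11b^2 - 124bm + 8b + 33m^2 - 88m.
The cofactor groups again: -104c^2 - 75cb - 119cm - 64c + 11b^2 - 124bm + 8b + 33m^2 - 88m = -8c(13c + 11b - 3m + 8) + (b - 11m)(13c + 11b - 3m + 8); both groups contain (13c + 11b - 3m + 8), giving -(8c - b + 11m)(13c + 11b - 3m + 8).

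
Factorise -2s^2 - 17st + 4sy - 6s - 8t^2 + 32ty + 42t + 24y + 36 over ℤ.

Group: -2s(s + 8t + 6) + (-t + 4y + 6)(s + 8t + 6); both groups contain (s + 8t + 6).

-(2s + t - 4y - 6)(s + 8t + 6)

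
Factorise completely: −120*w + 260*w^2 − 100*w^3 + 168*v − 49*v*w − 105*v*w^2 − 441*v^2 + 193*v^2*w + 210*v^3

Group: 6*v*(35*v^2 + 3*v*w − 56*v − 20*w^2 + 40*w) + (5*w − 3)*(35*v^2 + 3*v*w − 56*v − 20*w^2 + 40*w); both groups contain (35*v^2 + 3*v*w − 56*v − 20*w^2 + 40*w), so (6*v + 5*w − 3) is a factor with cofactor 35*v^2 + 3*v*w − 56*v − 20*w^2 + 40*w.
The cofactor groups again: 35*v^2 + 3*v*w − 56*v − 20*w^2 + 40*w = 5*v*(7*v − 5*w) + (4*w − 8)*(7*v − 5*w); both groups contain (7*v − 5*w), giving (5*v + 4*w − 8)*(7*v − 5*w).

(5*v + 4*w − 8)*(6*v + 5*w − 3)*(7*v − 5*w)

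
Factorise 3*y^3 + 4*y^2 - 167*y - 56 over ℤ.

Among the possible rational roots, y = 7 is a root, so (y - 7) is a factor; dividing leaves 3*y^2 + 25*y + 8.
The remaining quadratic factors as (3*y + 1)(y + 8).

(3*y + 1)*(y + 8)*(y - 7)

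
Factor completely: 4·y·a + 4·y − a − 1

Group as (4·y·a + 4·y) + (−a − 1) = 4·y·(a + 1) − (a + 1).
Both groups share the factor (a + 1).

(4·y − 1)·(a + 1)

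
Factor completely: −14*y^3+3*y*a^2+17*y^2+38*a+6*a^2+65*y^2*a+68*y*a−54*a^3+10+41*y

Group: 2*y*(−7*y^2+y*a−9*y+6*a^2−4*a−2) + (−9*a−5)*(−7*y^2+y*a−9*y+6*a^2−4*a−2); both groups contain (−7*y^2+y*a−9*y+6*a^2−4*a−2), so (2*y−9*a−5) is a factor with cofactor −7*y^2+y*a−9*y+6*a^2−4*a−2.
The cofactor groups again: −7*y^2+y*a−9*y+6*a^2−4*a−2 = −7*y*(y−a+1) + (−6*a−2)*(y−a+1); both groups contain (y−a+1), giving −(7*y+6*a+2)*(y−a+1).

−(2*y−9*a−5)*(y−a+1)*(7*y+6*a+2)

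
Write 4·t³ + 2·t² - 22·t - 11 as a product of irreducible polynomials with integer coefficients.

Group as (4·t³ - 22·t) + (2·t² - 11) = 2·t·(2·t² - 11) + (2·t² - 11).
Both groups share the factor (2·t² - 11).

(2·t + 1)·(2·t² - 11)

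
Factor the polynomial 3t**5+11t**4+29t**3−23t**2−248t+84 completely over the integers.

(3t−1)(t+3)(t−2)(t**2+3t+14)

Among the possible rational roots, t = 1/3 is a root, giving the factor (3t−1) and quotient t**4+4t**3+11t**2−4t−84.
Continuing, t = −3 is a root, giving the factor (t+3) and quotient t**3+t**2+8t−28.
Then t = 2 is a root, so (t−2) divides it; the quotient is t**2+3t+14.
The quadratic t**2+3t+14 has discriminant −47 < 0 and is irreducible over ℤ.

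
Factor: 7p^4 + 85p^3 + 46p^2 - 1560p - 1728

By the rational root theorem, p = -9 is a root, so (p + 9) divides it; the quotient is 7p^3 + 22p^2 - 152p - 192.
Then p = -6 is a root, giving the factor (p + 6) and quotient 7p^2 - 20p - 32.
The remaining quadratic factors as (7p + 8)(p - 4).

(7p + 8)(p + 6)(p + 9)(p - 4)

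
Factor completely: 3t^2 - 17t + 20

Need a pair with product 3·20 = 60 and sum -17: that's -5 and -12.
Split the middle term: 3t^2 - 5t - 12t + 20 = t(3t - 5) - 4(3t - 5).

(3t - 5)(t - 4)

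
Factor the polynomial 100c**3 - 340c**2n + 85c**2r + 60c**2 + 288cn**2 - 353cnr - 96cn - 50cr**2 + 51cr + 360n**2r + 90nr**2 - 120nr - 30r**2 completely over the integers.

Group: 5c(20c**2 - 36cn + 25cr + 12c - 45nr + 15r) + (-8n - 2r)(20c**2 - 36cn + 25cr + 12c - 45nr + 15r); both groups contain (20c**2 - 36cn + 25cr + 12c - 45nr + 15r), so (5c - 8n - 2r) is a factor with cofactor 20c**2 - 36cn + 25cr + 12c - 45nr + 15r.
The cofactor groups again: 20c**2 - 36cn + 25cr + 12c - 45nr + 15r = 4c(5c - 9n + 3) + 5r(5c - 9n + 3); both groups contain (5c - 9n + 3), giving (4c + 5r)(5c - 9n + 3).

(4c + 5r)(5c - 8n - 2r)(5c - 9n + 3)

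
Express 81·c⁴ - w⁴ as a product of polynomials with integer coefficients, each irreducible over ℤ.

Difference of squares twice: with A = 3·c and B = w, A⁴ − B⁴ = (A² − B²)(A² + B²), and A² − B² factors again.

(3·c + w)·(3·c - w)·(9·c² + w²)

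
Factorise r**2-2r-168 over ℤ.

Two integers with product -168 and sum -2 are 12 and -14.

(r+12)(r-14)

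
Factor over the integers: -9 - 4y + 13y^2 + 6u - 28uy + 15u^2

Group: u(15u - 13y - 9) + (-y + 1)(15u - 13y - 9); both groups contain (15u - 13y - 9).

(15u - 13y - 9)(u - y + 1)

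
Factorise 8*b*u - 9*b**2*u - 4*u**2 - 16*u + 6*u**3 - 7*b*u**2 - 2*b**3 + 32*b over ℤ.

-(2*b - u)*(b + 2*u - 4)*(b + 3*u + 4)

Group: 2*b*(-b**2 - 5*b*u - 6*u**2 + 4*u + 16) - u*(-b**2 - 5*b*u - 6*u**2 + 4*u + 16); both groups contain (-b**2 - 5*b*u - 6*u**2 + 4*u + 16), so (2*b - u) is a factor with cofactor -b**2 - 5*b*u - 6*u**2 + 4*u + 16.
The cofactor groups again: -b**2 - 5*b*u - 6*u**2 + 4*u + 16 = -b*(b + 2*u - 4) + (-3*u - 4)*(b + 2*u - 4); both groups contain (b + 2*u - 4), giving -(b + 3*u + 4)*(b + 2*u - 4).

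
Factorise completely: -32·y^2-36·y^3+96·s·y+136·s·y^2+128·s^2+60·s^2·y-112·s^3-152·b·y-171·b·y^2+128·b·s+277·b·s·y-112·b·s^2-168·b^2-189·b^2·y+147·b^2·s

Group: 3·b·(49·b·s-63·b·y-56·b+28·s^2-8·s·y-32·s-36·y^2-32·y) + (-4·s+y)·(49·b·s-63·b·y-56·b+28·s^2-8·s·y-32·s-36·y^2-32·y); both groups contain (49·b·s-63·b·y-56·b+28·s^2-8·s·y-32·s-36·y^2-32·y), so (3·b-4·s+y) is a factor with cofactor 49·b·s-63·b·y-56·b+28·s^2-8·s·y-32·s-36·y^2-32·y.
The cofactor groups again: 49·b·s-63·b·y-56·b+28·s^2-8·s·y-32·s-36·y^2-32·y = 7·b·(7·s-9·y-8) + (4·s+4·y)·(7·s-9·y-8); both groups contain (7·s-9·y-8), giving (7·b+4·s+4·y)·(7·s-9·y-8).

(3·b-4·s+y)·(7·b+4·s+4·y)·(7·s-9·y-8)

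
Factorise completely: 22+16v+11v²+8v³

(8v+11)(v²+2)

Group as (8v³+16v) + (11v²+22) = 8v(v²+2) + 11(v²+2).
Both groups share the factor (v²+2).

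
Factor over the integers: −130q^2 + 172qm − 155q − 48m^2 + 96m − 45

−(13q − 12m + 9)(10q − 4m + 5)

Group: −13q(10q − 4m + 5) + (12m − 9)(10q − 4m + 5); both groups contain (10q − 4m + 5).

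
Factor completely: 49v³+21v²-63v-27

Group as (49v³-63v) + (21v²-27) = 7v(7v²-9) + 3(7v²-9).
Both groups share the factor (7v²-9).

(7v+3)(7v²-9)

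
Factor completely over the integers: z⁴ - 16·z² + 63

(z + 3)·(z - 3)·(z² - 7)

Substitute u = z² to get a quadratic in u, then factor.
z² - 9 is a difference of squares.
z² - 7 is irreducible over ℤ (7 is not a perfect square).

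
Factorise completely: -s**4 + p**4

(p)⁴ − (s)⁴ = ((p)² − (s)²)((p)² + (s)²); the first factor splits again, the second (p**2 + s**2) is irreducible.

(p + s)*(p - s)*(p**2 + s**2)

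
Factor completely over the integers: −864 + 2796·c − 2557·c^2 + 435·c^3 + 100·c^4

(4·c − 9)·(5·c − 3)·(5·c − 4)·(c + 8)

Among the possible rational roots, c = 3/5 is a root, so (5·c − 3) divides it; the quotient is 20·c^3 + 99·c^2 − 452·c + 288.
Then c = 4/5 is a root, giving the factor (5·c − 4) and quotient 4·c^2 + 23·c − 72.
The remaining quadratic factors as (4·c − 9)(c + 8).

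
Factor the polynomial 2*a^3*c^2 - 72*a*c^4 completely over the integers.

Factor out 2*a*c^2, leaving a^2 - 36*c^2, which is a difference of two squares.

2*a*c^2*(a + 6*c)*(a - 6*c)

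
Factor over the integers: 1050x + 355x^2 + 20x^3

Pull out the common factor 5x, then factor the remaining trinomial.

5x(4x + 15)(x + 14)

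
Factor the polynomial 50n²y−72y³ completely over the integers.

2y(5n+6y)(5n−6y)

Every term has a factor of 2y. Then 25n²−36y² = (5n)² − (6y)².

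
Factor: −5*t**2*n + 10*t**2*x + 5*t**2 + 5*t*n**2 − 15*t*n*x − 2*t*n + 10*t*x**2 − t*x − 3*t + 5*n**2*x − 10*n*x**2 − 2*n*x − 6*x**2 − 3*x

Group: n*(−5*t**2 + 5*t*n − 5*t*x + 3*t + 5*n*x + 3*x) + (−2*x − 1)*(−5*t**2 + 5*t*n − 5*t*x + 3*t + 5*n*x + 3*x); both groups contain (−5*t**2 + 5*t*n − 5*t*x + 3*t + 5*n*x + 3*x), so (n − 2*x − 1) is a factor with cofactor −5*t**2 + 5*t*n − 5*t*x + 3*t + 5*n*x + 3*x.
The cofactor groups again: −5*t**2 + 5*t*n − 5*t*x + 3*t + 5*n*x + 3*x = −5*t*(t + x) + (5*n + 3)*(t + x); both groups contain (t + x), giving −(5*t − 5*n − 3)*(t + x).

−(5*t − 5*n − 3)*(n − 2*x − 1)*(t + x)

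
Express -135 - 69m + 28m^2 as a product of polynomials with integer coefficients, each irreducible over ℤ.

Need a pair with product 28·(-135) = -3780 and sum -69: that's -105 and 36.
Split the middle term: 28m^2 - 105m + 36m - 135 = 7m(4m - 15) + 9(4m - 15).

(4m - 15)(7m + 9)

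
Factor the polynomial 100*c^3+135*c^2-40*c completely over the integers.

5*c*(4*c-1)*(5*c+8)

Pull out the common factor 5*c, then factor the remaining trinomial.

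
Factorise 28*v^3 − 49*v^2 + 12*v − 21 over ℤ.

(4*v − 7)*(7*v^2 + 3)

Group as (28*v^3 + 12*v) + (−49*v^2 − 21) = 4*v*(7*v^2 + 3) − 7*(7*v^2 + 3).
Both groups share the factor (7*v^2 + 3).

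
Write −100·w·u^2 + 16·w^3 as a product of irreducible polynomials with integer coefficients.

4·w·(2·w − 5·u)·(2·w + 5·u)

Pull out the common factor 4·w; 4·w^2 − 25·u^2 is a difference of squares.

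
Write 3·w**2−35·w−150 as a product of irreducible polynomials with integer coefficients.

Need a pair with product 3·(−150) = −450 and sum −35: that's 10 and −45.
Split the middle term: 3·w**2+10·w − 45·w−150 = w·(3·w+10) − 15·(3·w+10).

(3·w+10)·(w−15)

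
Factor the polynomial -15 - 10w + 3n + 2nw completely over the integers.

Group as (2nw + 3n) + (-10w - 15) = n(2w + 3) - 5(2w + 3).
Both groups share the factor (2w + 3).

(2w + 3)(n - 5)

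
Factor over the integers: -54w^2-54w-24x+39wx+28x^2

Group: -6w(9w+4x) + (7x-6)(9w+4x); both groups contain (9w+4x).

-(6w-7x+6)(9w+4x)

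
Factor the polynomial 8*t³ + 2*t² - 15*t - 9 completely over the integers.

Among the possible rational roots, t = -3/4 is a root, giving the factor (4*t + 3) and quotient 2*t² - t - 3.
The remaining quadratic factors as (t + 1)(2*t - 3).

(2*t - 3)*(4*t + 3)*(t + 1)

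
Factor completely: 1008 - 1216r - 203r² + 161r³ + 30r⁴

(2r + 9)(3r - 7)(5r - 4)(r + 4)

Among the possible rational roots, r = -9/2 is a root, so (2r + 9) is a factor; dividing leaves 15r³ + 13r² - 160r + 112.
Next, r = -4 is a root, so (r + 4) divides it; the quotient is 15r² - 47r + 28.
The remaining quadratic factors as (3r - 7)(5r - 4).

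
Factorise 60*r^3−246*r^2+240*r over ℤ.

6*r*(2*r−5)*(5*r−8)

Pull out the common factor 6*r, then factor the remaining trinomial.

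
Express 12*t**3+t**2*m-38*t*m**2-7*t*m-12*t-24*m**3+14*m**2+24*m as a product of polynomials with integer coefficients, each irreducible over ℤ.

Group: t*(12*t**2+25*t*m+12*m**2-7*m-12) - 2*m*(12*t**2+25*t*m+12*m**2-7*m-12); both groups contain (12*t**2+25*t*m+12*m**2-7*m-12), so (t-2*m) is a factor with cofactor 12*t**2+25*t*m+12*m**2-7*m-12.
The cofactor groups again: 12*t**2+25*t*m+12*m**2-7*m-12 = 3*t*(4*t+3*m-4) + (4*m+3)*(4*t+3*m-4); both groups contain (4*t+3*m-4), giving (3*t+4*m+3)*(4*t+3*m-4).

(t-2*m)*(4*t+3*m-4)*(3*t+4*m+3)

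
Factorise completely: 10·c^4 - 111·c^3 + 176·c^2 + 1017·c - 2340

(2·c - 15)·(5·c - 13)·(c + 3)·(c - 4)

By the rational root theorem, c = 13/5 is a root, so (5·c - 13) divides it; the quotient is 2·c^3 - 17·c^2 - 9·c + 180.
Next, c = -3 is a root, so (c + 3) divides it; the quotient is 2·c^2 - 23·c + 60.
The remaining quadratic factors as (2·c - 15)(c - 4).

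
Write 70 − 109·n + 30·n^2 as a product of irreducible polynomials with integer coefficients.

(5·n − 14)·(6·n − 5)

Need a pair with product 30·70 = 2100 and sum −109: that's −25 and −84.
Split the middle term: 30·n^2 − 25·n − 84·n + 70 = 5·n·(6·n − 5) − 14·(6·n − 5).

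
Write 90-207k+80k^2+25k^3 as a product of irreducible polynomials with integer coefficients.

Testing divisors of the constant over divisors of the leading coefficient, k = 3/5 is a root, giving the factor (5k-3) and quotient 5k^2+19k-30.
The remaining quadratic factors as (k+5)(5k-6).

(5k-3)(5k-6)(k+5)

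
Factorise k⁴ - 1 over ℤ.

(k + 1)(k - 1)(k² + 1)

(k)⁴ − (1)⁴ = ((k)² − (1)²)((k)² + (1)²); the first factor splits again, the second (k² + 1) is irreducible.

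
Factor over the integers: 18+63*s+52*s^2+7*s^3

(7*s+3)*(s+1)*(s+6)

Trying the rational-root candidates, s = −6 is a root, so (s+6) is a factor; dividing leaves 7*s^2+10*s+3.
The remaining quadratic factors as (s+1)(7*s+3).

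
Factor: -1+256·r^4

(4·r+1)·(4·r-1)·(16·r^2+1)

(4·r)⁴ − (1)⁴ = ((4·r)² − (1)²)((4·r)² + (1)²); the first factor splits again, the second (16·r^2+1) is irreducible.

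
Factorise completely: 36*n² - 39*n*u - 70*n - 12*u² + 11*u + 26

Group: 9*n*(4*n + u - 2) + (-12*u - 13)*(4*n + u - 2); both groups contain (4*n + u - 2).

(4*n + u - 2)*(9*n - 12*u - 13)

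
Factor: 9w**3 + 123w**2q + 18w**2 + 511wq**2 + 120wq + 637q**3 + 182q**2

Group: 3w(3w**2 + 34wq + 6w + 91q**2 + 26q) + 7q(3w**2 + 34wq + 6w + 91q**2 + 26q); both groups contain (3w**2 + 34wq + 6w + 91q**2 + 26q), so (3w + 7q) is a factor with cofactor 3w**2 + 34wq + 6w + 91q**2 + 26q.
The cofactor groups again: 3w**2 + 34wq + 6w + 91q**2 + 26q = 3w(w + 7q + 2) + 13q(w + 7q + 2); both groups contain (w + 7q + 2), giving (3w + 13q)(w + 7q + 2).

(3w + 13q)(3w + 7q)(w + 7q + 2)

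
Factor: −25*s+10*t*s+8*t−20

Group as (10*t*s+8*t) + (−25*s−20) = 2*t*(5*s+4) − 5*(5*s+4).
Both groups share the factor (5*s+4).

(2*t−5)*(5*s+4)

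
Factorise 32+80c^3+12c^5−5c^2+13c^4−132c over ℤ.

By the rational root theorem, c = 1 is a root, giving the factor (c−1) and quotient 12c^4+25c^3+105c^2+100c−32.
Next, c = 1/4 is a root, so (4c−1) divides it; the quotient is 3c^3+7c^2+28c+32.
Continuing, c = −4/3 is a root, so (3c+4) is a factor; dividing leaves c^2+c+8.
The quadratic c^2+c+8 has discriminant −31 < 0 and is irreducible over ℤ.

(3c+4)(4c−1)(c−1)(c^2+c+8)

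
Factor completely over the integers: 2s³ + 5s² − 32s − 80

(2s + 5)(s + 4)(s − 4)

Testing divisors of the constant over divisors of the leading coefficient, s = −5/2 is a root, so (2s + 5) is a factor; dividing leaves s² − 16.
The remaining quadratic factors as (s − 4)(s + 4).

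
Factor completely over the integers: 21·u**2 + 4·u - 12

(3·u - 2)·(7·u + 6)

Need a pair with product 21·(-12) = -252 and sum 4: that's 18 and -14.
Split the middle term: 21·u**2 + 18·u - 14·u - 12 = 3·u·(7·u + 6) - 2·(7·u + 6).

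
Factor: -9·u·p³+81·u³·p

9·p·u·(3·u-p)·(3·u+p)

Pull out the common factor 9·u·p; 9·u²-p² is a difference of squares.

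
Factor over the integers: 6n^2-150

Pull out the common factor 6; n^2-25 is a difference of squares.

6(n+5)(n-5)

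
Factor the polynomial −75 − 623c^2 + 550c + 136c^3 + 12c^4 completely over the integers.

By the rational root theorem, c = 1/6 is a root, so (6c − 1) is a factor; dividing leaves 2c^3 + 23c^2 − 100c + 75.
Next, c = −15 is a root, so (c + 15) is a factor; dividing leaves 2c^2 − 7c + 5.
The remaining quadratic factors as (c − 1)(2c − 5).

(2c − 5)(6c − 1)(c + 15)(c − 1)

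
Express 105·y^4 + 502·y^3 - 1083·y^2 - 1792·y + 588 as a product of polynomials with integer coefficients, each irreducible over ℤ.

(3·y - 7)·(5·y + 7)·(7·y - 2)·(y + 6)

Among the possible rational roots, y = 7/3 is a root, so (3·y - 7) divides it; the quotient is 35·y^3 + 249·y^2 + 220·y - 84.
Then y = -7/5 is a root, so (5·y + 7) is a factor; dividing leaves 7·y^2 + 40·y - 12.
The remaining quadratic factors as (y + 6)(7·y - 2).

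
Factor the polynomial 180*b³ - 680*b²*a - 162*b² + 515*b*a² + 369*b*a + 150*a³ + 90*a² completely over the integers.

(10*b - 15*a - 9)*(2*b - 5*a)*(9*b + 2*a)

Group: 2*b*(90*b² - 115*b*a - 81*b - 30*a² - 18*a) - 5*a*(90*b² - 115*b*a - 81*b - 30*a² - 18*a); both groups contain (90*b² - 115*b*a - 81*b - 30*a² - 18*a), so (2*b - 5*a) is a factor with cofactor 90*b² - 115*b*a - 81*b - 30*a² - 18*a.
The cofactor groups again: 90*b² - 115*b*a - 81*b - 30*a² - 18*a = 10*b*(9*b + 2*a) + (-15*a - 9)*(9*b + 2*a); both groups contain (9*b + 2*a), giving (10*b - 15*a - 9)*(9*b + 2*a).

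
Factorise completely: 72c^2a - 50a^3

2a(6c - 5a)(6c + 5a)

Every term has a factor of 2a. Then 36c^2 - 25a^2 = (6c)² − (5a)².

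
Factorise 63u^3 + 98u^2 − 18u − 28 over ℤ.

Group as (63u^3 − 18u) + (98u^2 − 28) = 9u(7u^2 − 2) + 14(7u^2 − 2).
Both groups share the factor (7u^2 − 2).

(9u + 14)(7u^2 − 2)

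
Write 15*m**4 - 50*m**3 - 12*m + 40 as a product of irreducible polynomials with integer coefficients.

Group as (15*m**4 - 12*m) + (-50*m**3 + 40) = 3*m*(5*m**3 - 4) - 10*(5*m**3 - 4).
Both groups share the factor (5*m**3 - 4).

(3*m - 10)*(5*m**3 - 4)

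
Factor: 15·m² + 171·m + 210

Pull out the common factor 3, then factor the remaining trinomial.

3·(5·m + 7)·(m + 10)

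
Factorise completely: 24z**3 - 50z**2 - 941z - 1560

Trying the rational-root candidates, z = -13/6 is a root, so (6z + 13) is a factor; dividing leaves 4z**2 - 17z - 120.
The remaining quadratic factors as (z - 8)(4z + 15).

(4z + 15)(6z + 13)(z - 8)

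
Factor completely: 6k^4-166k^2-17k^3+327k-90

(2k-3)(3k-1)(k+5)(k-6)

Among the possible rational roots, k = -5 is a root, so (k+5) divides it; the quotient is 6k^3-47k^2+69k-18.
Then k = 6 is a root, giving the factor (k-6) and quotient 6k^2-11k+3.
The remaining quadratic factors as (2k-3)(3k-1).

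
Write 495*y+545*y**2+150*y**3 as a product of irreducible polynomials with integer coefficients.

5*y*(5*y+9)*(6*y+11)

Pull out the common factor 5*y, then factor the remaining trinomial.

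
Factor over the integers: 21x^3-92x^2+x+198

(3x-11)(7x+9)(x-2)

Testing divisors of the constant over divisors of the leading coefficient, x = 2 is a root, giving the factor (x-2) and quotient 21x^2-50x-99.
The remaining quadratic factors as (7x+9)(3x-11).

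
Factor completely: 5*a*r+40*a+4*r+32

(5*a+4)*(r+8)

Group as (5*a*r+40*a) + (4*r+32) = 5*a*(r+8) + 4*(r+8).
Both groups share the factor (r+8).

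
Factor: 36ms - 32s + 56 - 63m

(4s - 7)(9m - 8)

Group as (36ms - 63m) + (-32s + 56) = 9m(4s - 7) - 8(4s - 7).
Both groups share the factor (4s - 7).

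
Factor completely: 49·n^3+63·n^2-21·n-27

Group as (49·n^3-21·n) + (63·n^2-27) = 7·n·(7·n^2-3) + 9·(7·n^2-3).
Both groups share the factor (7·n^2-3).

(7·n+9)·(7·n^2-3)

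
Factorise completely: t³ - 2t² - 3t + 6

(t - 2)(t² - 3)

Group as (t³ - 3t) + (-2t² + 6) = t(t² - 3) - 2(t² - 3).
Both groups share the factor (t² - 3).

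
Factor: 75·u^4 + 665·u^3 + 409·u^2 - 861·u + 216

(3·u - 1)·(5·u + 9)·(5·u - 3)·(u + 8)

Among the possible rational roots, u = 3/5 is a root, so (5·u - 3) divides it; the quotient is 15·u^3 + 142·u^2 + 167·u - 72.
Next, u = -8 is a root, giving the factor (u + 8) and quotient 15·u^2 + 22·u - 9.
The remaining quadratic factors as (3·u - 1)(5·u + 9).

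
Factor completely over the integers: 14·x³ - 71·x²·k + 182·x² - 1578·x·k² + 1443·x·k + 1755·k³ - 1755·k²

Group: 14·x·(x² - 4·x·k + 13·x - 117·k² + 117·k) - 15·k·(x² - 4·x·k + 13·x - 117·k² + 117·k); both groups contain (x² - 4·x·k + 13·x - 117·k² + 117·k), so (14·x - 15·k) is a factor with cofactor x² - 4·x·k + 13·x - 117·k² + 117·k.
The cofactor groups again: x² - 4·x·k + 13·x - 117·k² + 117·k = x·(x + 9·k) + (-13·k + 13)·(x + 9·k); both groups contain (x + 9·k), giving (x - 13·k + 13)·(x + 9·k).

(x - 13·k + 13)·(14·x - 15·k)·(x + 9·k)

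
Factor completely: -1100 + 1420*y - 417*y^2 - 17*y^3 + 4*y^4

Trying the rational-root candidates, y = 5/4 is a root, giving the factor (4*y - 5) and quotient y^3 - 3*y^2 - 108*y + 220.
Continuing, y = -10 is a root, giving the factor (y + 10) and quotient y^2 - 13*y + 22.
The remaining quadratic factors as (y - 11)(y - 2).

(4*y - 5)*(y + 10)*(y - 11)*(y - 2)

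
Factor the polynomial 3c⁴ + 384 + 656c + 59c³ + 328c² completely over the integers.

(3c + 8)(c + 1)(c + 12)(c + 4)

Among the possible rational roots, c = −8/3 is a root, so (3c + 8) divides it; the quotient is c³ + 17c² + 64c + 48.
Next, c = −12 is a root, so (c + 12) is a factor; dividing leaves c² + 5c + 4.
The remaining quadratic factors as (c + 1)(c + 4).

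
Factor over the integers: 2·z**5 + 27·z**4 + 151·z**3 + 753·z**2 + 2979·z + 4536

By the rational root theorem, z = -9/2 is a root, so (2·z + 9) divides it; the quotient is z**4 + 9·z**3 + 35·z**2 + 219·z + 504.
Next, z = -7 is a root, so (z + 7) is a factor; dividing leaves z**3 + 2·z**2 + 21·z + 72.
Next, z = -3 is a root, so (z + 3) is a factor; dividing leaves z**2 - z + 24.
The quadratic z**2 - z + 24 has discriminant -95 < 0 and is irreducible over ℤ.

(2·z + 9)·(z + 3)·(z + 7)·(z**2 - z + 24)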